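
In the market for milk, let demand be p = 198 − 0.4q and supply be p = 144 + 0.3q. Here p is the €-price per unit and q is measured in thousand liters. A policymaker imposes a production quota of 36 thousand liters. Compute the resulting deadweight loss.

Competitive equilibrium: 198 − 0.4q = 144 + 0.3q → q* = 77.1429, p* = 167.1429.
At q = 36: demand price = 198 − 0.4·36 = 183.6; supply price = 144 + 0.3·36 = 154.8.
Δq = 77.1429 − 36 = 41.1429; wedge = 183.6 − 154.8 = 28.8.
Welfare loss = ½ × 41.1429 × 28.8 = €592.46 thousand.

€592.46 thousand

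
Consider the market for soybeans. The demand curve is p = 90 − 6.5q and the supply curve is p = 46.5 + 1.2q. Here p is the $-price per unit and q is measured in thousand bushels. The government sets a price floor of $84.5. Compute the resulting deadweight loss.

$88.82 thousand

Competitive equilibrium: 90 − 6.5q = 46.5 + 1.2q → q* = 5.6494, p* = 53.2792.
At the floor p = 84.5, quantity demanded = (90 − 84.5)/6.5 = 0.8462.
Sellers' marginal cost at q' = 0.8462: 46.5 + 1.2·0.8462 = 47.5154.
Δq = 5.6494 − 0.8462 = 4.8032; wedge = 84.5 − 47.5154 = 36.9846.
Welfare loss = ½ × 4.8032 × 36.9846 = $88.82 thousand.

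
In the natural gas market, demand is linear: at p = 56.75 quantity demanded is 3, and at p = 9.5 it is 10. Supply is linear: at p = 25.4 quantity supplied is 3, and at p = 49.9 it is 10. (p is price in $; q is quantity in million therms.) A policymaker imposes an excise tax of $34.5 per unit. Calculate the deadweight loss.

Demand slope = (9.5 − 56.75)/(10 − 3) = −6.75, so p = 77 − 6.75q.
Supply slope = (49.9 − 25.4)/(10 − 3) = 3.5, so p = 14.9 + 3.5q.
Competitive equilibrium: 77 − 6.75q = 14.9 + 3.5q → q* = 6.0585, p* = 36.1049.
With the tax, the buyer price exceeds the seller price by 34.5: (77 − 6.75q) − (14.9 + 3.5q) = 34.5 → q' = 2.6927.
Δq = 6.0585 − 2.6927 = 3.3658; the wedge equals the tax, 34.5.
Deadweight loss = ½ × 3.3658 × 34.5 = $58.06 million.

$58.06 million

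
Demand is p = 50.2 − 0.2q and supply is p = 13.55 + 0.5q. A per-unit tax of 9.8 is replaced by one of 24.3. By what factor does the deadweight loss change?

6.148

Competitive equilibrium: 50.2 − 0.2q = 13.55 + 0.5q → q* = 52.3571, p* = 39.7286.
For a per-unit tax t: Δq = t/0.7, so DWL = ½·t·(t/0.7) = t²/1.4.
At t = 9.8: DWL = 68.6. At t = 24.3: DWL = 421.779.
Ratio = (24.3/9.8)² = 6.148.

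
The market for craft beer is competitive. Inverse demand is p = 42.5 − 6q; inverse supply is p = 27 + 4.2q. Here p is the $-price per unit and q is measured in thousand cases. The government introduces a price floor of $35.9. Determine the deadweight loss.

Competitive equilibrium: 42.5 − 6q = 27 + 4.2q → q* = 1.5196, p* = 33.3824.
At the floor p = 35.9, quantity demanded = (42.5 − 35.9)/6 = 1.1.
Sellers' marginal cost at q' = 1.1: 27 + 4.2·1.1 = 31.62.
Δq = 1.5196 − 1.1 = 0.4196; wedge = 35.9 − 31.62 = 4.28.
DWL = ½ × 0.4196 × 4.28 = $0.90 thousand.

$0.90 thousand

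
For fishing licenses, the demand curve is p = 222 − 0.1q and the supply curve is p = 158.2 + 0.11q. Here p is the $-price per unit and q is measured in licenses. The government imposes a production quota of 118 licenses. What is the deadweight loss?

$3625.14

Competitive equilibrium: 222 − 0.1q = 158.2 + 0.11q → q* = 303.8095, p* = 191.619.
At q = 118: demand price = 222 − 0.1·118 = 210.2; supply price = 158.2 + 0.11·118 = 171.18.
Δq = 303.8095 − 118 = 185.8095; wedge = 210.2 − 171.18 = 39.02.
The triangle = ½ × 185.8095 × 39.02 = $3625.14.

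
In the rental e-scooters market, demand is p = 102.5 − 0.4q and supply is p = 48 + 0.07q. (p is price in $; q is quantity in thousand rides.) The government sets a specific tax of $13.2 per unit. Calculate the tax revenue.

$1159.91 thousand

Competitive equilibrium: 102.5 − 0.4q = 48 + 0.07q → q* = 115.9574, p* = 56.117.
With the tax, the buyer price exceeds the seller price by 13.2: (102.5 − 0.4q) − (48 + 0.07q) = 13.2 → q' = 87.8723.
Tax revenue = 13.2 × 87.8723 = $1159.91 thousand.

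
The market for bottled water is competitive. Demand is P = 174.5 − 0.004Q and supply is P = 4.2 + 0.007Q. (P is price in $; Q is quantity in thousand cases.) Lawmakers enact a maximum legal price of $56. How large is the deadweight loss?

Competitive equilibrium: 174.5 − 0.004Q = 4.2 + 0.007Q → Q* = 15481.8182, P* = 112.5727.
At the ceiling P = 56, quantity supplied = (56 − 4.2)/0.007 = 7400.
Willingness to pay at Q' = 7400: 174.5 − 0.004·7400 = 144.9.
ΔQ = 15481.8182 − 7400 = 8081.8182; wedge = 144.9 − 56 = 88.9.
Welfare loss = ½ × 8081.8182 × 88.9 = $359236.82 thousand.

$359236.82 thousand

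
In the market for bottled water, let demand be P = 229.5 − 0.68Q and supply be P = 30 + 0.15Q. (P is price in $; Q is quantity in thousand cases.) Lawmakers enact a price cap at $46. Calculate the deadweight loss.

$7417.83 thousand

Competitive equilibrium: 229.5 − 0.68Q = 30 + 0.15Q → Q* = 240.36145, P* = 66.05422.
At the ceiling P = 46, quantity supplied = (46 − 30)/0.15 = 106.66667.
Willingness to pay at Q' = 106.66667: 229.5 − 0.68·106.66667 = 156.96666.
ΔQ = 240.36145 − 106.66667 = 133.69478; wedge = 156.96666 − 46 = 110.96666.
The triangle = ½ × 133.69478 × 110.96666 = $7417.83 thousand.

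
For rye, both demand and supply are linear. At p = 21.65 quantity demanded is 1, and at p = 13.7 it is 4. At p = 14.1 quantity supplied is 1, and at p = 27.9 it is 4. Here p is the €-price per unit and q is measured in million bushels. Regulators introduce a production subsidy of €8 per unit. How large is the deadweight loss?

Demand slope = (13.7 − 21.65)/(4 − 1) = −2.65, so p = 24.3 − 2.65q.
Supply slope = (27.9 − 14.1)/(4 − 1) = 4.6, so p = 9.5 + 4.6q.
Competitive equilibrium: 24.3 − 2.65q = 9.5 + 4.6q → q* = 2.0414, p* = 18.8903.
The subsidy lowers effective supply by 8: p = 1.5 + 4.6q.
New quantity: 24.3 − 2.65q = 1.5 + 4.6q → q' = 3.1448.
Overproduction Δq = 3.1448 − 2.0414 = 1.1034; wedge = subsidy = 8.
DWL = ½ × 1.1034 × 8 = €4.41 million.

€4.41 million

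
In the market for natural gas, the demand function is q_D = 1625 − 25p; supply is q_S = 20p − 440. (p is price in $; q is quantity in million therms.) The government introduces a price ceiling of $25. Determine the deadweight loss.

In inverse form: demand p = 65 − 0.04q, supply p = 22 + 0.05q.
Competitive equilibrium: 65 − 0.04q = 22 + 0.05q → q* = 477.7778, p* = 45.8889.
At the ceiling p = 25, quantity supplied = (25 − 22)/0.05 = 60.
Willingness to pay at q' = 60: 65 − 0.04·60 = 62.6.
Δq = 477.7778 − 60 = 417.7778; wedge = 62.6 − 25 = 37.6.
Welfare loss = ½ × 417.7778 × 37.6 = $7854.22 million.

$7854.22 million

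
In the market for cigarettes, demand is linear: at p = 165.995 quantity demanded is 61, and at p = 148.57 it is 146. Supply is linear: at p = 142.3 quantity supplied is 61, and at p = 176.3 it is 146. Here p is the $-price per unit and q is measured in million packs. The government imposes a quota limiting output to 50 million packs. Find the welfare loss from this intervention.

$761.26 million

Demand slope = (148.57 − 165.995)/(146 − 61) = −0.205, so p = 178.5 − 0.205q.
Supply slope = (176.3 − 142.3)/(146 − 61) = 0.4, so p = 117.9 + 0.4q.
Competitive equilibrium: 178.5 − 0.205q = 117.9 + 0.4q → q* = 100.1653, p* = 157.9661.
At q = 50: demand price = 178.5 − 0.205·50 = 168.25; supply price = 117.9 + 0.4·50 = 137.9.
Δq = 100.1653 − 50 = 50.1653; wedge = 168.25 − 137.9 = 30.35.
Welfare loss = ½ × 50.1653 × 30.35 = $761.26 million.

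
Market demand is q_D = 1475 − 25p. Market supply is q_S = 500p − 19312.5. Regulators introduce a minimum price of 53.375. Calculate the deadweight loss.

2492.20

In inverse form: demand p = 59 − 0.04q, supply p = 38.625 + 0.002q.
Competitive equilibrium: 59 − 0.04q = 38.625 + 0.002q → q* = 485.11905, p* = 39.59524.
At the floor p = 53.375, quantity demanded = (59 − 53.375)/0.04 = 140.625.
Sellers' marginal cost at q' = 140.625: 38.625 + 0.002·140.625 = 38.90625.
Δq = 485.11905 − 140.625 = 344.49405; wedge = 53.375 − 38.90625 = 14.46875.
Deadweight loss = ½ × 344.49405 × 14.46875 = 2492.20.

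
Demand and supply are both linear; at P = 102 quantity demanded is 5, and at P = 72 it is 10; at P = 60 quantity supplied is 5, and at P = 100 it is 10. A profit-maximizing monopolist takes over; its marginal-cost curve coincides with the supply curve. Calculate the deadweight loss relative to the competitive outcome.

Demand slope = (72 − 102)/(10 − 5) = −6, so P = 132 − 6Q.
Supply slope = (100 − 60)/(10 − 5) = 8, so P = 20 + 8Q.
Competitive equilibrium: 132 − 6Q = 20 + 8Q → Q* = 8, P* = 84.
Marginal revenue: MR = 132 − 12Q. Set MR = MC: 132 − 12Q = 20 + 8Q → Q_m = 5.6.
Price P_m = 132 − 6·5.6 = 98.4; MC(Q_m) = 20 + 8·5.6 = 64.8.
Competitive Q* = 8, so ΔQ = 2.4; wedge = 98.4 − 64.8 = 33.6.
DWL = ½ × 2.4 × 33.6 = 40.32.

40.32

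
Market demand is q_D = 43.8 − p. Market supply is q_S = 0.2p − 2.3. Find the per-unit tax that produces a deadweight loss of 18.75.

15

In inverse form: demand p = 43.8 − q, supply p = 11.5 + 5q.
Competitive equilibrium: 43.8 − q = 11.5 + 5q → q* = 5.3833, p* = 38.4167.
A tax t gives Δq = t/6 and wedge t, so DWL = t²/12.
t²/12 = 18.75 → t² = 225 → t = 15.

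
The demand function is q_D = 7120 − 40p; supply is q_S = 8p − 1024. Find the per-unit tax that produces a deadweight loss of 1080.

In inverse form: demand p = 178 − 0.025q, supply p = 128 + 0.125q.
Competitive equilibrium: 178 − 0.025q = 128 + 0.125q → q* = 333.3333, p* = 169.6667.
A tax t gives Δq = t/0.15 and wedge t, so DWL = t²/0.3.
t²/0.3 = 1080 → t² = 324 → t = 18.

18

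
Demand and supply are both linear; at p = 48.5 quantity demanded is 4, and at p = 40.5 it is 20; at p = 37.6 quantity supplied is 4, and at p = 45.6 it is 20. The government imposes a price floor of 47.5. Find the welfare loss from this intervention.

39.605

Demand slope = (40.5 − 48.5)/(20 − 4) = −0.5, so p = 50.5 − 0.5q.
Supply slope = (45.6 − 37.6)/(20 − 4) = 0.5, so p = 35.6 + 0.5q.
Competitive equilibrium: 50.5 − 0.5q = 35.6 + 0.5q → q* = 14.9, p* = 43.05.
At the floor p = 47.5, quantity demanded = (50.5 − 47.5)/0.5 = 6.
Sellers' marginal cost at q' = 6: 35.6 + 0.5·6 = 38.6.
Δq = 14.9 − 6 = 8.9; wedge = 47.5 − 38.6 = 8.9.
Welfare loss = ½ × 8.9 × 8.9 = 39.605.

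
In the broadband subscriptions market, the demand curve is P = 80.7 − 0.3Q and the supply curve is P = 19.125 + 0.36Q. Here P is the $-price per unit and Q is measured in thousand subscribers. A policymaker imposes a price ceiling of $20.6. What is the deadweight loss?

$2625.59 thousand

Competitive equilibrium: 80.7 − 0.3Q = 19.125 + 0.36Q → Q* = 93.2955, P* = 52.7114.
At the ceiling P = 20.6, quantity supplied = (20.6 − 19.125)/0.36 = 4.0972.
Willingness to pay at Q' = 4.0972: 80.7 − 0.3·4.0972 = 79.4708.
ΔQ = 93.2955 − 4.0972 = 89.1983; wedge = 79.4708 − 20.6 = 58.8708.
Deadweight loss = ½ × 89.1983 × 58.8708 = $2625.59 thousand.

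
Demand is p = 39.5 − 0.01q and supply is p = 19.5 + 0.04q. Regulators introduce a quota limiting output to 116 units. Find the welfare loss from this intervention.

2016.40

Competitive equilibrium: 39.5 − 0.01q = 19.5 + 0.04q → q* = 400, p* = 35.5.
At q = 116: demand price = 39.5 − 0.01·116 = 38.34; supply price = 19.5 + 0.04·116 = 24.14.
Δq = 400 − 116 = 284; wedge = 38.34 − 24.14 = 14.2.
DWL = ½ × 284 × 14.2 = 2016.40.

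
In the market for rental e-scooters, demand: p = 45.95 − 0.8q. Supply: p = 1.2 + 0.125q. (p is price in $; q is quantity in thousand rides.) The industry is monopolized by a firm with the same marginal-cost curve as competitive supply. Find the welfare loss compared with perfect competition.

Competitive equilibrium: 45.95 − 0.8q = 1.2 + 0.125q → q* = 48.3784, p* = 7.2473.
Marginal revenue: MR = 45.95 − 1.6q. Set MR = MC: 45.95 − 1.6q = 1.2 + 0.125q → q_m = 25.942.
Price p_m = 45.95 − 0.8·25.942 = 25.1964; MC(q_m) = 1.2 + 0.125·25.942 = 4.4428.
Competitive q* = 48.3784, so Δq = 22.4364; wedge = 25.1964 − 4.4428 = 20.7536.
Welfare loss = ½ × 22.4364 × 20.7536 = $232.82 thousand.

$232.82 thousand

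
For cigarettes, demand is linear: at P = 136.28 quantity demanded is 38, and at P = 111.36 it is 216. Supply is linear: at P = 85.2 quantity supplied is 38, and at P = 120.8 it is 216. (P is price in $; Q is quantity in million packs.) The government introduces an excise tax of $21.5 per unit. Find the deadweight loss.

Demand slope = (111.36 − 136.28)/(216 − 38) = −0.14, so P = 141.6 − 0.14Q.
Supply slope = (120.8 − 85.2)/(216 − 38) = 0.2, so P = 77.6 + 0.2Q.
Competitive equilibrium: 141.6 − 0.14Q = 77.6 + 0.2Q → Q* = 188.2353, P* = 115.2471.
With the tax, the buyer price exceeds the seller price by 21.5: (141.6 − 0.14Q) − (77.6 + 0.2Q) = 21.5 → Q' = 125.
ΔQ = 188.2353 − 125 = 63.2353; the wedge equals the tax, 21.5.
DWL = ½ × 63.2353 × 21.5 = $679.78 million.

$679.78 million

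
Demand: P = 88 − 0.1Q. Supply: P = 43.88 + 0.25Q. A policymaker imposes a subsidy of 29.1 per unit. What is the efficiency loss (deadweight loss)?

1209.73

Competitive equilibrium: 88 − 0.1Q = 43.88 + 0.25Q → Q* = 126.0571, P* = 75.3943.
The subsidy lowers effective supply by 29.1: P = 14.78 + 0.25Q.
New quantity: 88 − 0.1Q = 14.78 + 0.25Q → Q' = 209.2.
Overproduction ΔQ = 209.2 − 126.0571 = 83.1429; wedge = subsidy = 29.1.
DWL = ½ × 83.1429 × 29.1 = 1209.73.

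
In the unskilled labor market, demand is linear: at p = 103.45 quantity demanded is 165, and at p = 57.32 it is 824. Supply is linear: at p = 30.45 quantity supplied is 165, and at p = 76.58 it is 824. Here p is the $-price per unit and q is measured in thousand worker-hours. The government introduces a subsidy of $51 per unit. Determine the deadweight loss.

$9289.29 thousand

Demand slope = (57.32 − 103.45)/(824 − 165) = −0.07, so p = 115 − 0.07q.
Supply slope = (76.58 − 30.45)/(824 − 165) = 0.07, so p = 18.9 + 0.07q.
Competitive equilibrium: 115 − 0.07q = 18.9 + 0.07q → q* = 686.4286, p* = 66.95.
The subsidy lowers effective supply by 51: p = 0.07q − 32.1.
New quantity: 115 − 0.07q = 0.07q − 32.1 → q' = 1050.7143.
Overproduction Δq = 1050.7143 − 686.4286 = 364.2857; wedge = subsidy = 51.
Deadweight loss = ½ × 364.2857 × 51 = $9289.29 thousand.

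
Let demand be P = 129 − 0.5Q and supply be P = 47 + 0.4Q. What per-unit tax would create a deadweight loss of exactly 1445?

Competitive equilibrium: 129 − 0.5Q = 47 + 0.4Q → Q* = 91.1111, P* = 83.4444.
A tax t gives ΔQ = t/0.9 and wedge t, so DWL = t²/1.8.
t²/1.8 = 1445 → t² = 2601 → t = 51.

51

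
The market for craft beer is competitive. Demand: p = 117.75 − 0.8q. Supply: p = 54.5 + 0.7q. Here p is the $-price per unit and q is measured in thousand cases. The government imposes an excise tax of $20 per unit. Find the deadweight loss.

$133.33 thousand

Competitive equilibrium: 117.75 − 0.8q = 54.5 + 0.7q → q* = 42.1667, p* = 84.0167.
With the tax, the buyer price exceeds the seller price by 20: (117.75 − 0.8q) − (54.5 + 0.7q) = 20 → q' = 28.8333.
Δq = 42.1667 − 28.8333 = 13.3334; the wedge equals the tax, 20.
The triangle = ½ × 13.3334 × 20 = $133.33 thousand.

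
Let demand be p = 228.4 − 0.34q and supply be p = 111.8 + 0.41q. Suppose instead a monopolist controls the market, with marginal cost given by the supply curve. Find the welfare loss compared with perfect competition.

Competitive equilibrium: 228.4 − 0.34q = 111.8 + 0.41q → q* = 155.4667, p* = 175.5413.
Marginal revenue: MR = 228.4 − 0.68q. Set MR = MC: 228.4 − 0.68q = 111.8 + 0.41q → q_m = 106.9725.
Price p_m = 228.4 − 0.34·106.9725 = 192.0294; MC(q_m) = 111.8 + 0.41·106.9725 = 155.6587.
Competitive q* = 155.4667, so Δq = 48.4942; wedge = 192.0294 − 155.6587 = 36.3707.
Deadweight loss = ½ × 48.4942 × 36.3707 = 881.88.

881.88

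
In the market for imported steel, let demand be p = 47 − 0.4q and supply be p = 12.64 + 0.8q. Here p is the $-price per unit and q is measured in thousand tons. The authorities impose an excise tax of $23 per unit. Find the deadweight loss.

Competitive equilibrium: 47 − 0.4q = 12.64 + 0.8q → q* = 28.6333, p* = 35.5467.
With the tax, the buyer price exceeds the seller price by 23: (47 − 0.4q) − (12.64 + 0.8q) = 23 → q' = 9.4667.
Δq = 28.6333 − 9.4667 = 19.1666; the wedge equals the tax, 23.
Welfare loss = ½ × 19.1666 × 23 = $220.42 thousand.

$220.42 thousand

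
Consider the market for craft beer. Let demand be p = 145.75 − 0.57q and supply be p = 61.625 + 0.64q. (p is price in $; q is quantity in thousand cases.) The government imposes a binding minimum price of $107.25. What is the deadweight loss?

$2.37 thousand

Competitive equilibrium: 145.75 − 0.57q = 61.625 + 0.64q → q* = 69.5248, p* = 106.1209.
At the floor p = 107.25, quantity demanded = (145.75 − 107.25)/0.57 = 67.5439.
Sellers' marginal cost at q' = 67.5439: 61.625 + 0.64·67.5439 = 104.8531.
Δq = 69.5248 − 67.5439 = 1.9809; wedge = 107.25 − 104.8531 = 2.3969.
The triangle = ½ × 1.9809 × 2.3969 = $2.37 thousand.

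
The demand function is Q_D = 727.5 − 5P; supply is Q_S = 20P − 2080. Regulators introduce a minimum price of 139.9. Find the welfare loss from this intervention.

2380.50

In inverse form: demand P = 145.5 − 0.2Q, supply P = 104 + 0.05Q.
Competitive equilibrium: 145.5 − 0.2Q = 104 + 0.05Q → Q* = 166, P* = 112.3.
At the floor P = 139.9, quantity demanded = (145.5 − 139.9)/0.2 = 28.
Sellers' marginal cost at Q' = 28: 104 + 0.05·28 = 105.4.
ΔQ = 166 − 28 = 138; wedge = 139.9 − 105.4 = 34.5.
Deadweight loss = ½ × 138 × 34.5 = 2380.50.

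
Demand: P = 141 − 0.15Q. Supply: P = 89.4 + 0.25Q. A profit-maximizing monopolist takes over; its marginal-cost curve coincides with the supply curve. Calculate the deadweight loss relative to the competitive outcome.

Competitive equilibrium: 141 − 0.15Q = 89.4 + 0.25Q → Q* = 129, P* = 121.65.
Marginal revenue: MR = 141 − 0.3Q. Set MR = MC: 141 − 0.3Q = 89.4 + 0.25Q → Q_m = 93.8182.
Price P_m = 141 − 0.15·93.8182 = 126.9273; MC(Q_m) = 89.4 + 0.25·93.8182 = 112.8546.
Competitive Q* = 129, so ΔQ = 35.1818; wedge = 126.9273 − 112.8546 = 14.0727.
The triangle = ½ × 35.1818 × 14.0727 = 247.55.

247.55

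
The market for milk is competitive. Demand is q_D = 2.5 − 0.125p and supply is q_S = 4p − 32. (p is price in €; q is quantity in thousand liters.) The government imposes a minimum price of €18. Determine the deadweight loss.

In inverse form: demand p = 20 − 8q, supply p = 8 + 0.25q.
Competitive equilibrium: 20 − 8q = 8 + 0.25q → q* = 1.45455, p* = 8.36364.
At the floor p = 18, quantity demanded = (20 − 18)/8 = 0.25.
Sellers' marginal cost at q' = 0.25: 8 + 0.25·0.25 = 8.0625.
Δq = 1.45455 − 0.25 = 1.20455; wedge = 18 − 8.0625 = 9.9375.
DWL = ½ × 1.20455 × 9.9375 = €5.99 thousand.

€5.99 thousand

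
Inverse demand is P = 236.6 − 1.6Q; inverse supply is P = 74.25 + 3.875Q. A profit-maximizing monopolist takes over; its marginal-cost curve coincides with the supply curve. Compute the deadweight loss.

Competitive equilibrium: 236.6 − 1.6Q = 74.25 + 3.875Q → Q* = 29.653, P* = 189.1553.
Marginal revenue: MR = 236.6 − 3.2Q. Set MR = MC: 236.6 − 3.2Q = 74.25 + 3.875Q → Q_m = 22.947.
Price P_m = 236.6 − 1.6·22.947 = 199.8848; MC(Q_m) = 74.25 + 3.875·22.947 = 163.1696.
Competitive Q* = 29.653, so ΔQ = 6.706; wedge = 199.8848 − 163.1696 = 36.7152.
DWL = ½ × 6.706 × 36.7152 = 123.11.

123.11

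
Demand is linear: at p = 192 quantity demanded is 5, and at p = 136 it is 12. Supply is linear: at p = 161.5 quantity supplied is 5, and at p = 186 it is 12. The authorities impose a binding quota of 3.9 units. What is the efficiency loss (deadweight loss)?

80.95

Demand slope = (136 − 192)/(12 − 5) = −8, so p = 232 − 8q.
Supply slope = (186 − 161.5)/(12 − 5) = 3.5, so p = 144 + 3.5q.
Competitive equilibrium: 232 − 8q = 144 + 3.5q → q* = 7.6522, p* = 170.7826.
At q = 3.9: demand price = 232 − 8·3.9 = 200.8; supply price = 144 + 3.5·3.9 = 157.65.
Δq = 7.6522 − 3.9 = 3.7522; wedge = 200.8 − 157.65 = 43.15.
The triangle = ½ × 3.7522 × 43.15 = 80.95.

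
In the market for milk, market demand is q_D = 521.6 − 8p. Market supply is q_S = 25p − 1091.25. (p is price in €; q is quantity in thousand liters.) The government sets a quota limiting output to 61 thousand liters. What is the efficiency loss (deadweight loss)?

€399.71 thousand

In inverse form: demand p = 65.2 − 0.125q, supply p = 43.65 + 0.04q.
Competitive equilibrium: 65.2 − 0.125q = 43.65 + 0.04q → q* = 130.6061, p* = 48.8742.
At q = 61: demand price = 65.2 − 0.125·61 = 57.575; supply price = 43.65 + 0.04·61 = 46.09.
Δq = 130.6061 − 61 = 69.6061; wedge = 57.575 − 46.09 = 11.485.
Deadweight loss = ½ × 69.6061 × 11.485 = €399.71 thousand.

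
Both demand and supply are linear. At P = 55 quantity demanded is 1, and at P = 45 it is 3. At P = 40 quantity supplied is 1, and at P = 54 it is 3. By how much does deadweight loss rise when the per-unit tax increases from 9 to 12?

2.625

Demand slope = (45 − 55)/(3 − 1) = −5, so P = 60 − 5Q.
Supply slope = (54 − 40)/(3 − 1) = 7, so P = 33 + 7Q.
Competitive equilibrium: 60 − 5Q = 33 + 7Q → Q* = 2.25, P* = 48.75.
For a per-unit tax t: ΔQ = t/12, so DWL = ½·t·(t/12) = t²/24.
At t = 9: DWL = 3.375. At t = 12: DWL = 6.
Increase = 6 − 3.375 = 2.625.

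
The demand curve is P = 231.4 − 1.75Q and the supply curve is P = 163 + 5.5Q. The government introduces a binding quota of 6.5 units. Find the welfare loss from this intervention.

31.22

Competitive equilibrium: 231.4 − 1.75Q = 163 + 5.5Q → Q* = 9.4345, P* = 214.8897.
At Q = 6.5: demand price = 231.4 − 1.75·6.5 = 220.025; supply price = 163 + 5.5·6.5 = 198.75.
ΔQ = 9.4345 − 6.5 = 2.9345; wedge = 220.025 − 198.75 = 21.275.
Welfare loss = ½ × 2.9345 × 21.275 = 31.22.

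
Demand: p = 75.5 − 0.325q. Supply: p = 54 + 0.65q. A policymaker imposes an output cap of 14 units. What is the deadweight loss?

31.60

Competitive equilibrium: 75.5 − 0.325q = 54 + 0.65q → q* = 22.0513, p* = 68.3333.
At q = 14: demand price = 75.5 − 0.325·14 = 70.95; supply price = 54 + 0.65·14 = 63.1.
Δq = 22.0513 − 14 = 8.0513; wedge = 70.95 − 63.1 = 7.85.
The triangle = ½ × 8.0513 × 7.85 = 31.60.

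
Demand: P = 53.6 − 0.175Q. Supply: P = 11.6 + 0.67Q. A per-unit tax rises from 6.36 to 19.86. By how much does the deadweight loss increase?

Competitive equilibrium: 53.6 − 0.175Q = 11.6 + 0.67Q → Q* = 49.7041, P* = 44.9018.
For a per-unit tax t: ΔQ = t/0.845, so DWL = ½·t·(t/0.845) = t²/1.69.
At t = 6.36: DWL = 23.935. At t = 19.86: DWL = 233.384.
Increase = 233.384 − 23.935 = 209.45.

209.45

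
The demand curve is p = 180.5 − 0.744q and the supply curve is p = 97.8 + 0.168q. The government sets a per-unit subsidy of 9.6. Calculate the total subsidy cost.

971.58

Competitive equilibrium: 180.5 − 0.744q = 97.8 + 0.168q → q* = 90.6798, p* = 113.0342.
The subsidy lowers effective supply by 9.6: p = 88.2 + 0.168q.
New quantity: 180.5 − 0.744q = 88.2 + 0.168q → q' = 101.2061.
Total subsidy cost = 9.6 × 101.2061 = 971.58.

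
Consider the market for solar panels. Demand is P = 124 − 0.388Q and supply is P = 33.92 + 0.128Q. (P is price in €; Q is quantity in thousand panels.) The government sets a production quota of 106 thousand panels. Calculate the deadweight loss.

€1213.20 thousand

Competitive equilibrium: 124 − 0.388Q = 33.92 + 0.128Q → Q* = 174.5736, P* = 56.2654.
At Q = 106: demand price = 124 − 0.388·106 = 82.872; supply price = 33.92 + 0.128·106 = 47.488.
ΔQ = 174.5736 − 106 = 68.5736; wedge = 82.872 − 47.488 = 35.384.
DWL = ½ × 68.5736 × 35.384 = €1213.20 thousand.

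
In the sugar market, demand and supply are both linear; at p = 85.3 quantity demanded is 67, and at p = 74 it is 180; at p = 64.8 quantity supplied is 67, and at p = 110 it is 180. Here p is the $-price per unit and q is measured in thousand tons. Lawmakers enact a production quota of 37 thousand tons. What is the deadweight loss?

$1260.25 thousand

Demand slope = (74 − 85.3)/(180 − 67) = −0.1, so p = 92 − 0.1q.
Supply slope = (110 − 64.8)/(180 − 67) = 0.4, so p = 38 + 0.4q.
Competitive equilibrium: 92 − 0.1q = 38 + 0.4q → q* = 108, p* = 81.2.
At q = 37: demand price = 92 − 0.1·37 = 88.3; supply price = 38 + 0.4·37 = 52.8.
Δq = 108 − 37 = 71; wedge = 88.3 − 52.8 = 35.5.
DWL = ½ × 71 × 35.5 = $1260.25 thousand.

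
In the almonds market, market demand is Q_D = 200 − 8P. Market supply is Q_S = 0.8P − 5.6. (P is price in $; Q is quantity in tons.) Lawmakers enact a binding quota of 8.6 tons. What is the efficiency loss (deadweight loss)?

In inverse form: demand P = 25 − 0.125Q, supply P = 7 + 1.25Q.
Competitive equilibrium: 25 − 0.125Q = 7 + 1.25Q → Q* = 13.0909, P* = 23.3636.
At Q = 8.6: demand price = 25 − 0.125·8.6 = 23.925; supply price = 7 + 1.25·8.6 = 17.75.
ΔQ = 13.0909 − 8.6 = 4.4909; wedge = 23.925 − 17.75 = 6.175.
The triangle = ½ × 4.4909 × 6.175 = $13.87.

$13.87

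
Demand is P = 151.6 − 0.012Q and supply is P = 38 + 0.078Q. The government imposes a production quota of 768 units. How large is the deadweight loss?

10991.50

Competitive equilibrium: 151.6 − 0.012Q = 38 + 0.078Q → Q* = 1262.2222, P* = 136.4533.
At Q = 768: demand price = 151.6 − 0.012·768 = 142.384; supply price = 38 + 0.078·768 = 97.904.
ΔQ = 1262.2222 − 768 = 494.2222; wedge = 142.384 − 97.904 = 44.48.
Deadweight loss = ½ × 494.2222 × 44.48 = 10991.50.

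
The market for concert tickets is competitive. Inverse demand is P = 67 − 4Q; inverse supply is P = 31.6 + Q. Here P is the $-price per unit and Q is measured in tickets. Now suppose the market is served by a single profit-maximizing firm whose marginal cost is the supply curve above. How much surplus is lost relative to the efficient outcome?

$24.75

Competitive equilibrium: 67 − 4Q = 31.6 + Q → Q* = 7.08, P* = 38.68.
Marginal revenue: MR = 67 − 8Q. Set MR = MC: 67 − 8Q = 31.6 + Q → Q_m = 3.9333.
Price P_m = 67 − 4·3.9333 = 51.2668; MC(Q_m) = 31.6 + 1·3.9333 = 35.5333.
Competitive Q* = 7.08, so ΔQ = 3.1467; wedge = 51.2668 − 35.5333 = 15.7335.
Deadweight loss = ½ × 3.1467 × 15.7335 = $24.75.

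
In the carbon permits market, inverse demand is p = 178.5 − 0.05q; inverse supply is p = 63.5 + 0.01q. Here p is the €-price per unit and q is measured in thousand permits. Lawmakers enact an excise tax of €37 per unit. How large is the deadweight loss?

Competitive equilibrium: 178.5 − 0.05q = 63.5 + 0.01q → q* = 1916.6667, p* = 82.6667.
With the tax, the buyer price exceeds the seller price by 37: (178.5 − 0.05q) − (63.5 + 0.01q) = 37 → q' = 1300.
Δq = 1916.6667 − 1300 = 616.6667; the wedge equals the tax, 37.
Welfare loss = ½ × 616.6667 × 37 = €11408.33 thousand.

€11408.33 thousand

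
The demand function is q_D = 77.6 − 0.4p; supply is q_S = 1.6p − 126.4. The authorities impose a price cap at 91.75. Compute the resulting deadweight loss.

In inverse form: demand p = 194 − 2.5q, supply p = 79 + 0.625q.
Competitive equilibrium: 194 − 2.5q = 79 + 0.625q → q* = 36.8, p* = 102.
At the ceiling p = 91.75, quantity supplied = (91.75 − 79)/0.625 = 20.4.
Willingness to pay at q' = 20.4: 194 − 2.5·20.4 = 143.
Δq = 36.8 − 20.4 = 16.4; wedge = 143 − 91.75 = 51.25.
DWL = ½ × 16.4 × 51.25 = 420.25.

420.25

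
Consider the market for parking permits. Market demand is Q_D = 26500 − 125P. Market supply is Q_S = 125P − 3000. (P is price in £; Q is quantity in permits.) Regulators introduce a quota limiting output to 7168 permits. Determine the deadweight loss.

£167957.792

In inverse form: demand P = 212 − 0.008Q, supply P = 24 + 0.008Q.
Competitive equilibrium: 212 − 0.008Q = 24 + 0.008Q → Q* = 11750, P* = 118.
At Q = 7168: demand price = 212 − 0.008·7168 = 154.656; supply price = 24 + 0.008·7168 = 81.344.
ΔQ = 11750 − 7168 = 4582; wedge = 154.656 − 81.344 = 73.312.
The triangle = ½ × 4582 × 73.312 = £167957.792.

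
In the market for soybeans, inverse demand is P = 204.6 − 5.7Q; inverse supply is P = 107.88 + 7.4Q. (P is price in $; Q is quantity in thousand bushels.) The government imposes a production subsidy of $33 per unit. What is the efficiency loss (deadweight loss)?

Competitive equilibrium: 204.6 − 5.7Q = 107.88 + 7.4Q → Q* = 7.38321, P* = 162.51573.
The subsidy lowers effective supply by 33: P = 74.88 + 7.4Q.
New quantity: 204.6 − 5.7Q = 74.88 + 7.4Q → Q' = 9.90229.
Overproduction ΔQ = 9.90229 − 7.38321 = 2.51908; wedge = subsidy = 33.
Deadweight loss = ½ × 2.51908 × 33 = $41.56 thousand.

$41.56 thousand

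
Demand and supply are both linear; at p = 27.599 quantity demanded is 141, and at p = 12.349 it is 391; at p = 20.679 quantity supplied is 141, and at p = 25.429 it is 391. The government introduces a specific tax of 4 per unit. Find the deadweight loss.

100

Demand slope = (12.349 − 27.599)/(391 − 141) = −0.061, so p = 36.2 − 0.061q.
Supply slope = (25.429 − 20.679)/(391 − 141) = 0.019, so p = 18 + 0.019q.
Competitive equilibrium: 36.2 − 0.061q = 18 + 0.019q → q* = 227.5, p* = 22.3225.
With the tax, the buyer price exceeds the seller price by 4: (36.2 − 0.061q) − (18 + 0.019q) = 4 → q' = 177.5.
Δq = 227.5 − 177.5 = 50; the wedge equals the tax, 4.
Deadweight loss = ½ × 50 × 4 = 100.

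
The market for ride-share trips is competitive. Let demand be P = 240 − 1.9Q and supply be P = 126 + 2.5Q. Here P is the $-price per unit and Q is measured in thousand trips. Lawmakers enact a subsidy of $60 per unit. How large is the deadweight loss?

Competitive equilibrium: 240 − 1.9Q = 126 + 2.5Q → Q* = 25.9091, P* = 190.7727.
The subsidy lowers effective supply by 60: P = 66 + 2.5Q.
New quantity: 240 − 1.9Q = 66 + 2.5Q → Q' = 39.5455.
Overproduction ΔQ = 39.5455 − 25.9091 = 13.6364; wedge = subsidy = 60.
Deadweight loss = ½ × 13.6364 × 60 = $409.09 thousand.

$409.09 thousand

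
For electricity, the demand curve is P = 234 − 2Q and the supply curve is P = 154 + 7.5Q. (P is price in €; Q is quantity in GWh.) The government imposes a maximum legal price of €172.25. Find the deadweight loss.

€170.30

Competitive equilibrium: 234 − 2Q = 154 + 7.5Q → Q* = 8.4211, P* = 217.1579.
At the ceiling P = 172.25, quantity supplied = (172.25 − 154)/7.5 = 2.4333.
Willingness to pay at Q' = 2.4333: 234 − 2·2.4333 = 229.1334.
ΔQ = 8.4211 − 2.4333 = 5.9878; wedge = 229.1334 − 172.25 = 56.8834.
DWL = ½ × 5.9878 × 56.8834 = €170.30.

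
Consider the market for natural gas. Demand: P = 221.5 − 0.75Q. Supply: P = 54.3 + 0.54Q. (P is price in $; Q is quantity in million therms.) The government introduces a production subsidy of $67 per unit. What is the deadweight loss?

$1739.92 million

Competitive equilibrium: 221.5 − 0.75Q = 54.3 + 0.54Q → Q* = 129.6124, P* = 124.2907.
The subsidy lowers effective supply by 67: P = 0.54Q − 12.7.
New quantity: 221.5 − 0.75Q = 0.54Q − 12.7 → Q' = 181.5504.
Overproduction ΔQ = 181.5504 − 129.6124 = 51.938; wedge = subsidy = 67.
The triangle = ½ × 51.938 × 67 = $1739.92 million.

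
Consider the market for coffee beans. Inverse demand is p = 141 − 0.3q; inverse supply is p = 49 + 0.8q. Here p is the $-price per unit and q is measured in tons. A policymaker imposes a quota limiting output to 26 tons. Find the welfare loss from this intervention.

$1827.07

Competitive equilibrium: 141 − 0.3q = 49 + 0.8q → q* = 83.6364, p* = 115.9091.
At q = 26: demand price = 141 − 0.3·26 = 133.2; supply price = 49 + 0.8·26 = 69.8.
Δq = 83.6364 − 26 = 57.6364; wedge = 133.2 − 69.8 = 63.4.
Deadweight loss = ½ × 57.6364 × 63.4 = $1827.07.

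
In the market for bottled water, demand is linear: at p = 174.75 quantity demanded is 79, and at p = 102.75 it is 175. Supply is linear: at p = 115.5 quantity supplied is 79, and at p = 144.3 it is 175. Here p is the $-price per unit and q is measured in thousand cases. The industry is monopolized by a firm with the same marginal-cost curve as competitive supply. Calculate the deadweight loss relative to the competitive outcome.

$1671.70 thousand

Demand slope = (102.75 − 174.75)/(175 − 79) = −0.75, so p = 234 − 0.75q.
Supply slope = (144.3 − 115.5)/(175 − 79) = 0.3, so p = 91.8 + 0.3q.
Competitive equilibrium: 234 − 0.75q = 91.8 + 0.3q → q* = 135.4286, p* = 132.4286.
Marginal revenue: MR = 234 − 1.5q. Set MR = MC: 234 − 1.5q = 91.8 + 0.3q → q_m = 79.
Price p_m = 234 − 0.75·79 = 174.75; MC(q_m) = 91.8 + 0.3·79 = 115.5.
Competitive q* = 135.4286, so Δq = 56.4286; wedge = 174.75 − 115.5 = 59.25.
The triangle = ½ × 56.4286 × 59.25 = $1671.70 thousand.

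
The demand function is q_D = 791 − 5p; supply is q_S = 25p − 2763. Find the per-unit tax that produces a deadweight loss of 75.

6

In inverse form: demand p = 158.2 − 0.2q, supply p = 110.52 + 0.04q.
Competitive equilibrium: 158.2 − 0.2q = 110.52 + 0.04q → q* = 198.6667, p* = 118.4667.
A tax t gives Δq = t/0.24 and wedge t, so DWL = t²/0.48.
t²/0.48 = 75 → t² = 36 → t = 6.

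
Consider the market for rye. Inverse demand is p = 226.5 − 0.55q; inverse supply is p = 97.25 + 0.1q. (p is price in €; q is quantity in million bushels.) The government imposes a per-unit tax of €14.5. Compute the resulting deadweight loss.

Competitive equilibrium: 226.5 − 0.55q = 97.25 + 0.1q → q* = 198.8462, p* = 117.1346.
With the tax, the buyer price exceeds the seller price by 14.5: (226.5 − 0.55q) − (97.25 + 0.1q) = 14.5 → q' = 176.5385.
Δq = 198.8462 − 176.5385 = 22.3077; the wedge equals the tax, 14.5.
The triangle = ½ × 22.3077 × 14.5 = €161.73 million.

€161.73 million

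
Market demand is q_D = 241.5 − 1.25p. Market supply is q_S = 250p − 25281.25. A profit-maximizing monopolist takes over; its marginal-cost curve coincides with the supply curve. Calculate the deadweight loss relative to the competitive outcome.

In inverse form: demand p = 193.2 − 0.8q, supply p = 101.125 + 0.004q.
Competitive equilibrium: 193.2 − 0.8q = 101.125 + 0.004q → q* = 114.5211, p* = 101.5831.
Marginal revenue: MR = 193.2 − 1.6q. Set MR = MC: 193.2 − 1.6q = 101.125 + 0.004q → q_m = 57.4034.
Price p_m = 193.2 − 0.8·57.4034 = 147.2773; MC(q_m) = 101.125 + 0.004·57.4034 = 101.3546.
Competitive q* = 114.5211, so Δq = 57.1177; wedge = 147.2773 − 101.3546 = 45.9227.
The triangle = ½ × 57.1177 × 45.9227 = 1311.50.

1311.50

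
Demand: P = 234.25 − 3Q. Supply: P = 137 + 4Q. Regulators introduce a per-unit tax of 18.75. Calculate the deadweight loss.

25.11

Competitive equilibrium: 234.25 − 3Q = 137 + 4Q → Q* = 13.8929, P* = 192.5714.
With the tax, the buyer price exceeds the seller price by 18.75: (234.25 − 3Q) − (137 + 4Q) = 18.75 → Q' = 11.2143.
ΔQ = 13.8929 − 11.2143 = 2.6786; the wedge equals the tax, 18.75.
The triangle = ½ × 2.6786 × 18.75 = 25.11.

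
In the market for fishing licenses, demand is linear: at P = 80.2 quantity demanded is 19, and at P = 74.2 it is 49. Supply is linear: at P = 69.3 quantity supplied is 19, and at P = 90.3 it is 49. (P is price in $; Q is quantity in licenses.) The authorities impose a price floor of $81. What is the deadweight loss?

Demand slope = (74.2 − 80.2)/(49 − 19) = −0.2, so P = 84 − 0.2Q.
Supply slope = (90.3 − 69.3)/(49 − 19) = 0.7, so P = 56 + 0.7Q.
Competitive equilibrium: 84 − 0.2Q = 56 + 0.7Q → Q* = 31.1111, P* = 77.7778.
At the floor P = 81, quantity demanded = (84 − 81)/0.2 = 15.
Sellers' marginal cost at Q' = 15: 56 + 0.7·15 = 66.5.
ΔQ = 31.1111 − 15 = 16.1111; wedge = 81 − 66.5 = 14.5.
Welfare loss = ½ × 16.1111 × 14.5 = $116.81.

$116.81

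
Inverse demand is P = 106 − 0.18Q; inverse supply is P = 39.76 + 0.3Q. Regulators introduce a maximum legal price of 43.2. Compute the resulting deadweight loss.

Competitive equilibrium: 106 − 0.18Q = 39.76 + 0.3Q → Q* = 138, P* = 81.16.
At the ceiling P = 43.2, quantity supplied = (43.2 − 39.76)/0.3 = 11.4667.
Willingness to pay at Q' = 11.4667: 106 − 0.18·11.4667 = 103.936.
ΔQ = 138 − 11.4667 = 126.5333; wedge = 103.936 − 43.2 = 60.736.
The triangle = ½ × 126.5333 × 60.736 = 3842.56.

3842.56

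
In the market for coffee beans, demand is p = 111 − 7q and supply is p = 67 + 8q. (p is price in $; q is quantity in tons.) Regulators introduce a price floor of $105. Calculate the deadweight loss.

Competitive equilibrium: 111 − 7q = 67 + 8q → q* = 2.9333, p* = 90.4667.
At the floor p = 105, quantity demanded = (111 − 105)/7 = 0.8571.
Sellers' marginal cost at q' = 0.8571: 67 + 8·0.8571 = 73.8568.
Δq = 2.9333 − 0.8571 = 2.0762; wedge = 105 − 73.8568 = 31.1432.
Welfare loss = ½ × 2.0762 × 31.1432 = $32.33.

$32.33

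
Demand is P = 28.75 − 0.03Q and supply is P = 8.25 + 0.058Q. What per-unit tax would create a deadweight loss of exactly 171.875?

Competitive equilibrium: 28.75 − 0.03Q = 8.25 + 0.058Q → Q* = 232.9545, P* = 21.7614.
A tax t gives ΔQ = t/0.088 and wedge t, so DWL = t²/0.176.
t²/0.176 = 171.875 → t² = 30.25 → t = 5.5.

5.5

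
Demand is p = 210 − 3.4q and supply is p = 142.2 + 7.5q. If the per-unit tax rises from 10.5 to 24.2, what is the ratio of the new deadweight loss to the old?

5.312

Competitive equilibrium: 210 − 3.4q = 142.2 + 7.5q → q* = 6.2202, p* = 188.8514.
For a per-unit tax t: Δq = t/10.9, so DWL = ½·t·(t/10.9) = t²/21.8.
At t = 10.5: DWL = 5.057. At t = 24.2: DWL = 26.864.
Ratio = (24.2/10.5)² = 5.312.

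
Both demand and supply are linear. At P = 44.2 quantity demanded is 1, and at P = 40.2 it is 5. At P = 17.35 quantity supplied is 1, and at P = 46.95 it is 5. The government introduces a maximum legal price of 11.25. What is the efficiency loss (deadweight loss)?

Demand slope = (40.2 − 44.2)/(5 − 1) = −1, so P = 45.2 − Q.
Supply slope = (46.95 − 17.35)/(5 − 1) = 7.4, so P = 9.95 + 7.4Q.
Competitive equilibrium: 45.2 − Q = 9.95 + 7.4Q → Q* = 4.1964, P* = 41.0036.
At the ceiling P = 11.25, quantity supplied = (11.25 − 9.95)/7.4 = 0.1757.
Willingness to pay at Q' = 0.1757: 45.2 − 1·0.1757 = 45.0243.
ΔQ = 4.1964 − 0.1757 = 4.0207; wedge = 45.0243 − 11.25 = 33.7743.
Deadweight loss = ½ × 4.0207 × 33.7743 = 67.90.

67.90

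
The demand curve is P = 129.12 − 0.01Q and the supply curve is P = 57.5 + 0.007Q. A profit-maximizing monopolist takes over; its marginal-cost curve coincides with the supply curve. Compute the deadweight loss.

20694.85

Competitive equilibrium: 129.12 − 0.01Q = 57.5 + 0.007Q → Q* = 4212.941176, P* = 86.990588.
Marginal revenue: MR = 129.12 − 0.02Q. Set MR = MC: 129.12 − 0.02Q = 57.5 + 0.007Q → Q_m = 2652.592593.
Price P_m = 129.12 − 0.01·2652.592593 = 102.594074; MC(Q_m) = 57.5 + 0.007·2652.592593 = 76.068148.
Competitive Q* = 4212.941176, so ΔQ = 1560.348583; wedge = 102.594074 − 76.068148 = 26.525926.
Deadweight loss = ½ × 1560.348583 × 26.525926 = 20694.85.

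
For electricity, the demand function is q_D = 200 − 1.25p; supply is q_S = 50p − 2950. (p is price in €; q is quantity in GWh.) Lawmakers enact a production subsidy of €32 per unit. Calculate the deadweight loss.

€624.39

In inverse form: demand p = 160 − 0.8q, supply p = 59 + 0.02q.
Competitive equilibrium: 160 − 0.8q = 59 + 0.02q → q* = 123.1707, p* = 61.4634.
The subsidy lowers effective supply by 32: p = 27 + 0.02q.
New quantity: 160 − 0.8q = 27 + 0.02q → q' = 162.1951.
Overproduction Δq = 162.1951 − 123.1707 = 39.0244; wedge = subsidy = 32.
Deadweight loss = ½ × 39.0244 × 32 = €624.39.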